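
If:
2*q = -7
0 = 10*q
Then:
No Solution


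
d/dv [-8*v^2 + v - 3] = 1 - 16*v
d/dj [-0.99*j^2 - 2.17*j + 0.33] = -1.98*j - 2.17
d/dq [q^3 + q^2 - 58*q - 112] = 3*q^2 + 2*q - 58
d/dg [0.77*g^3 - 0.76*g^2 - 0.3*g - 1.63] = 2.31*g^2 - 1.52*g - 0.3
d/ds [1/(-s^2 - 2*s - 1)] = 2*(s + 1)/(s^2 + 2*s + 1)^2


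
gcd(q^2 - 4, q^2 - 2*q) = q - 2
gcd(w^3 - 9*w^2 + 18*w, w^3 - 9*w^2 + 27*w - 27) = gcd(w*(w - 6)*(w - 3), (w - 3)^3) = w - 3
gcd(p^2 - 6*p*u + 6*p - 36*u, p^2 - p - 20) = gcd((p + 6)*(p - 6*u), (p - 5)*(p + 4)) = 1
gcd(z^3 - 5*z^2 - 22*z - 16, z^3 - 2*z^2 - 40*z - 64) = z^2 - 6*z - 16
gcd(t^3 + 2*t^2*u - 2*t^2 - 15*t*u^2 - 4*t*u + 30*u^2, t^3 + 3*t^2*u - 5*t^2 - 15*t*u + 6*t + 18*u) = t - 2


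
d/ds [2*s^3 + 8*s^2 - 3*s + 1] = 6*s^2 + 16*s - 3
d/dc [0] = 0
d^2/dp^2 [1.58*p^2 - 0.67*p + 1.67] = 3.16000000000000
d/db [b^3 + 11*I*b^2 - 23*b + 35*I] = 3*b^2 + 22*I*b - 23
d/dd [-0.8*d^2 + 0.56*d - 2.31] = 0.56 - 1.6*d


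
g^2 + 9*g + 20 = (g + 4)*(g + 5)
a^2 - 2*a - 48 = (a - 8)*(a + 6)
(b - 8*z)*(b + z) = b^2 - 7*b*z - 8*z^2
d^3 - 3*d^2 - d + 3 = (d - 3)*(d - 1)*(d + 1)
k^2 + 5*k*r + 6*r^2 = (k + 2*r)*(k + 3*r)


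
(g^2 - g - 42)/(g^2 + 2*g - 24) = (g - 7)/(g - 4)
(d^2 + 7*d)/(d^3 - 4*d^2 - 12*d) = (d + 7)/(d^2 - 4*d - 12)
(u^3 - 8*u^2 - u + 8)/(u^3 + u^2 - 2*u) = (u^2 - 7*u - 8)/(u*(u + 2))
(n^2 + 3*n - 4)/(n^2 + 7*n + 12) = (n - 1)/(n + 3)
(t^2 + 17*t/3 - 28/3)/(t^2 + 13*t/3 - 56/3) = (3*t - 4)/(3*t - 8)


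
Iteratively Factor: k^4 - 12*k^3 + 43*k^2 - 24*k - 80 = (k + 1)*(k^3 - 13*k^2 + 56*k - 80) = (k - 4)*(k + 1)*(k^2 - 9*k + 20) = (k - 4)^2*(k + 1)*(k - 5)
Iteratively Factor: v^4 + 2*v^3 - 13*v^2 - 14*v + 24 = (v + 4)*(v^3 - 2*v^2 - 5*v + 6) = (v + 2)*(v + 4)*(v^2 - 4*v + 3) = (v - 3)*(v + 2)*(v + 4)*(v - 1)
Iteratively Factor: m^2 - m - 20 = (m + 4)*(m - 5)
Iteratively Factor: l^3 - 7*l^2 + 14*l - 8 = (l - 4)*(l^2 - 3*l + 2) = (l - 4)*(l - 2)*(l - 1)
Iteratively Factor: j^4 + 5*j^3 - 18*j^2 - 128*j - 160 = (j + 2)*(j^3 + 3*j^2 - 24*j - 80) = (j + 2)*(j + 4)*(j^2 - j - 20) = (j - 5)*(j + 2)*(j + 4)*(j + 4)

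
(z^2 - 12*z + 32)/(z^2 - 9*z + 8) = (z - 4)/(z - 1)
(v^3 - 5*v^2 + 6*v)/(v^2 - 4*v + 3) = v*(v - 2)/(v - 1)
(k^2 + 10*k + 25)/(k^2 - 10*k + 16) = (k^2 + 10*k + 25)/(k^2 - 10*k + 16)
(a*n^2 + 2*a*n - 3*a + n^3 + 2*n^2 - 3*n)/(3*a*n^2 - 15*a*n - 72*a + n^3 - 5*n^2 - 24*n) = (a*n - a + n^2 - n)/(3*a*n - 24*a + n^2 - 8*n)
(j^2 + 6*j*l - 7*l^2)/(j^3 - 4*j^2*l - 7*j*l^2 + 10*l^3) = (j + 7*l)/(j^2 - 3*j*l - 10*l^2)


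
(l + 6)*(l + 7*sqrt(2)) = l^2 + 6*l + 7*sqrt(2)*l + 42*sqrt(2)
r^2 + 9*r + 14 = (r + 2)*(r + 7)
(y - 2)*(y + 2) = y^2 - 4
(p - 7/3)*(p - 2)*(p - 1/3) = p^3 - 14*p^2/3 + 55*p/9 - 14/9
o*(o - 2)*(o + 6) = o^3 + 4*o^2 - 12*o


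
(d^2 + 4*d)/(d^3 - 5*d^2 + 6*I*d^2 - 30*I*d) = (d + 4)/(d^2 + d*(-5 + 6*I) - 30*I)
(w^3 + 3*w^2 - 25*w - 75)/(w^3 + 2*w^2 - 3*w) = (w^2 - 25)/(w*(w - 1))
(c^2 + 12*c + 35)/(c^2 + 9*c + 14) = (c + 5)/(c + 2)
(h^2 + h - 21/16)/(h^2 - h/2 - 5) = (-16*h^2 - 16*h + 21)/(8*(-2*h^2 + h + 10))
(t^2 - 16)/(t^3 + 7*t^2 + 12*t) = (t - 4)/(t*(t + 3))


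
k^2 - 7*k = k*(k - 7)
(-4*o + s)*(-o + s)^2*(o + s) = -4*o^4 + 5*o^3*s + 3*o^2*s^2 - 5*o*s^3 + s^4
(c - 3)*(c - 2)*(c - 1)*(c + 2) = c^4 - 4*c^3 - c^2 + 16*c - 12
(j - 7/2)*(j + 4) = j^2 + j/2 - 14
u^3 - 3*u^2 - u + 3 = (u - 3)*(u - 1)*(u + 1)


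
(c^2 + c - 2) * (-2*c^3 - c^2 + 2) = -2*c^5 - 3*c^4 + 3*c^3 + 4*c^2 + 2*c - 4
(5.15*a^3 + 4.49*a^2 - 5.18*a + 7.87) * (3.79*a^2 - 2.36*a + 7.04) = 19.5185*a^5 + 4.8631*a^4 + 6.0274*a^3 + 73.6617*a^2 - 55.0404*a + 55.4048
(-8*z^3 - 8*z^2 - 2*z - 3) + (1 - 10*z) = -8*z^3 - 8*z^2 - 12*z - 2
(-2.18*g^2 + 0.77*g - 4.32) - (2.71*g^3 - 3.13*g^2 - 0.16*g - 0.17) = -2.71*g^3 + 0.95*g^2 + 0.93*g - 4.15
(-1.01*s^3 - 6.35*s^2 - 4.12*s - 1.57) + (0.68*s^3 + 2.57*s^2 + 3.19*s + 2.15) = -0.33*s^3 - 3.78*s^2 - 0.93*s + 0.58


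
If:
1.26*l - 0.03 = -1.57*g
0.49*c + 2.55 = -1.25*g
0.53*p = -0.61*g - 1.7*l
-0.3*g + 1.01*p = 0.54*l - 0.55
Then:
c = -4.84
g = -0.14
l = 0.20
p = -0.48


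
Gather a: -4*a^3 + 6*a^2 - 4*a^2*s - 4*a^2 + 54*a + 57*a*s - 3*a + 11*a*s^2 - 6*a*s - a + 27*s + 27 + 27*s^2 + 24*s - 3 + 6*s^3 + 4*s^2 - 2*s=-4*a^3 + a^2*(2 - 4*s) + a*(11*s^2 + 51*s + 50) + 6*s^3 + 31*s^2 + 49*s + 24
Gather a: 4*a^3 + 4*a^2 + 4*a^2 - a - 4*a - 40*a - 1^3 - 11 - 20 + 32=4*a^3 + 8*a^2 - 45*a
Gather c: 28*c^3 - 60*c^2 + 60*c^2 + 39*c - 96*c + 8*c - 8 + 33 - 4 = 28*c^3 - 49*c + 21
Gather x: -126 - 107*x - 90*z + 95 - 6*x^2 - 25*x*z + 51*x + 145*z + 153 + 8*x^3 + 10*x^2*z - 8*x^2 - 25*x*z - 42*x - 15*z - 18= 8*x^3 + x^2*(10*z - 14) + x*(-50*z - 98) + 40*z + 104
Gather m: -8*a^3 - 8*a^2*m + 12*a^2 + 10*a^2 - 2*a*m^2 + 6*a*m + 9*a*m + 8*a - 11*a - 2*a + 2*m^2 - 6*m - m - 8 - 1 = -8*a^3 + 22*a^2 - 5*a + m^2*(2 - 2*a) + m*(-8*a^2 + 15*a - 7) - 9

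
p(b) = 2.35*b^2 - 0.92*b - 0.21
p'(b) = 4.7*b - 0.92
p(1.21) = 2.12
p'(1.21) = 4.77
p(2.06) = 7.87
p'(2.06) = 8.76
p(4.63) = 45.91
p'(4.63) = 20.84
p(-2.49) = 16.65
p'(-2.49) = -12.62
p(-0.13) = -0.05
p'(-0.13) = -1.53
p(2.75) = 15.03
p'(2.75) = 12.00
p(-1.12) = 3.77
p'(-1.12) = -6.18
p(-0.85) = 2.27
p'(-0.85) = -4.92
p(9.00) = 181.86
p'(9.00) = 41.38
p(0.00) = -0.21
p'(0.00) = -0.92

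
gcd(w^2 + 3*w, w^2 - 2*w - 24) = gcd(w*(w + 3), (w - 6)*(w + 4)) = 1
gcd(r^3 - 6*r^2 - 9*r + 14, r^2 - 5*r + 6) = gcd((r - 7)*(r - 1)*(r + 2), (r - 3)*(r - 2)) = 1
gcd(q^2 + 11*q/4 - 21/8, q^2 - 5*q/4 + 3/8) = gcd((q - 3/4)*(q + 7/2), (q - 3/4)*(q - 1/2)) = q - 3/4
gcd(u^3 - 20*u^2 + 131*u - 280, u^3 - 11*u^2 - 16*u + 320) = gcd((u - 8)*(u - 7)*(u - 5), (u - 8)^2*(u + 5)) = u - 8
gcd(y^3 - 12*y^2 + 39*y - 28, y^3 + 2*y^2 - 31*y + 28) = y^2 - 5*y + 4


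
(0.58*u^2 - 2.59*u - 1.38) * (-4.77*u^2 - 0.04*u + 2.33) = -2.7666*u^4 + 12.3311*u^3 + 8.0376*u^2 - 5.9795*u - 3.2154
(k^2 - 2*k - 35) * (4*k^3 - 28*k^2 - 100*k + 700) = 4*k^5 - 36*k^4 - 184*k^3 + 1880*k^2 + 2100*k - 24500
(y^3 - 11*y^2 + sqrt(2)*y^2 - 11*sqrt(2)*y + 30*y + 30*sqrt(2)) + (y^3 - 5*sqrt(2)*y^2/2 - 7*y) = 2*y^3 - 11*y^2 - 3*sqrt(2)*y^2/2 - 11*sqrt(2)*y + 23*y + 30*sqrt(2)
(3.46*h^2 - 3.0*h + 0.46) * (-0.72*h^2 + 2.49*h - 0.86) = -2.4912*h^4 + 10.7754*h^3 - 10.7768*h^2 + 3.7254*h - 0.3956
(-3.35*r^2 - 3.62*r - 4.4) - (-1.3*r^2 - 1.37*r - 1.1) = -2.05*r^2 - 2.25*r - 3.3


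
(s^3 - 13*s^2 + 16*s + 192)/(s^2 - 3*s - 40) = (s^2 - 5*s - 24)/(s + 5)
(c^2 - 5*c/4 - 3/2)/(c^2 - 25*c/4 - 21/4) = (c - 2)/(c - 7)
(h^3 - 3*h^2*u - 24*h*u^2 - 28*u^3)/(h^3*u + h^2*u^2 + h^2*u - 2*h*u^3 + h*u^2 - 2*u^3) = (-h^2 + 5*h*u + 14*u^2)/(u*(-h^2 + h*u - h + u))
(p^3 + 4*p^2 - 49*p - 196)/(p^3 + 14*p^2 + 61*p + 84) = (p - 7)/(p + 3)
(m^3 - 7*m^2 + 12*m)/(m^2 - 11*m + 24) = m*(m - 4)/(m - 8)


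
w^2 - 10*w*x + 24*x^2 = (w - 6*x)*(w - 4*x)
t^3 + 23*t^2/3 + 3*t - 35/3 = (t - 1)*(t + 5/3)*(t + 7)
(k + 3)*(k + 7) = k^2 + 10*k + 21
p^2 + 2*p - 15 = (p - 3)*(p + 5)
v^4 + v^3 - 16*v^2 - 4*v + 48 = (v - 3)*(v - 2)*(v + 2)*(v + 4)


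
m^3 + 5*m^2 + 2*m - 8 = (m - 1)*(m + 2)*(m + 4)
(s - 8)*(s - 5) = s^2 - 13*s + 40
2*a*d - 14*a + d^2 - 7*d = (2*a + d)*(d - 7)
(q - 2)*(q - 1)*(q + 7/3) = q^3 - 2*q^2/3 - 5*q + 14/3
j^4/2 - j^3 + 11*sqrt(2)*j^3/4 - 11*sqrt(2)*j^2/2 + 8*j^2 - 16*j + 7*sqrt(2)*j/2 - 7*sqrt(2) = (j/2 + sqrt(2)/2)*(j - 2)*(j + sqrt(2))*(j + 7*sqrt(2)/2)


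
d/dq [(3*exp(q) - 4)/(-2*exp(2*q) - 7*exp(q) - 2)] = ((3*exp(q) - 4)*(4*exp(q) + 7) - 6*exp(2*q) - 21*exp(q) - 6)*exp(q)/(2*exp(2*q) + 7*exp(q) + 2)^2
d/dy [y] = 1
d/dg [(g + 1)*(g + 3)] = 2*g + 4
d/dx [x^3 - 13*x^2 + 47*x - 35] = 3*x^2 - 26*x + 47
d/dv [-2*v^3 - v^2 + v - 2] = -6*v^2 - 2*v + 1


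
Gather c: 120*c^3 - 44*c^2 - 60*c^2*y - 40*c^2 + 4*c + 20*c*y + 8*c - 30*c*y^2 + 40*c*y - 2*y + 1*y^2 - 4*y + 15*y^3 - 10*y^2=120*c^3 + c^2*(-60*y - 84) + c*(-30*y^2 + 60*y + 12) + 15*y^3 - 9*y^2 - 6*y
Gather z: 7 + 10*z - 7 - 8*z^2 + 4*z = -8*z^2 + 14*z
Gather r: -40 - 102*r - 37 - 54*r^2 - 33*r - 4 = -54*r^2 - 135*r - 81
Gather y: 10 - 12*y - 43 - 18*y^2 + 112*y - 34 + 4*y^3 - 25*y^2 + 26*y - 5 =4*y^3 - 43*y^2 + 126*y - 72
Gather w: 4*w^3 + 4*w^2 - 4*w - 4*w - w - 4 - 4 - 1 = 4*w^3 + 4*w^2 - 9*w - 9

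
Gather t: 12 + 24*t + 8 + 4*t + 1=28*t + 21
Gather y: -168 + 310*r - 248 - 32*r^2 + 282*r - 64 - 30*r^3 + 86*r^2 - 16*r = -30*r^3 + 54*r^2 + 576*r - 480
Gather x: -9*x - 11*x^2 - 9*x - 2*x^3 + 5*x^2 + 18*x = -2*x^3 - 6*x^2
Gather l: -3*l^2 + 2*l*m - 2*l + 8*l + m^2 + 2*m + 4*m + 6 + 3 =-3*l^2 + l*(2*m + 6) + m^2 + 6*m + 9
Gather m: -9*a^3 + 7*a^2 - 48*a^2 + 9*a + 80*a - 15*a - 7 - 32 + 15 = -9*a^3 - 41*a^2 + 74*a - 24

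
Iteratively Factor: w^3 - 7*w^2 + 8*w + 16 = (w + 1)*(w^2 - 8*w + 16) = (w - 4)*(w + 1)*(w - 4)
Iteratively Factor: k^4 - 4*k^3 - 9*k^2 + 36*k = (k - 4)*(k^3 - 9*k) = (k - 4)*(k + 3)*(k^2 - 3*k) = k*(k - 4)*(k + 3)*(k - 3)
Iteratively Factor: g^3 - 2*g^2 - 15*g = (g + 3)*(g^2 - 5*g) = g*(g + 3)*(g - 5)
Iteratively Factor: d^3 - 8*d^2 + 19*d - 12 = (d - 3)*(d^2 - 5*d + 4) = (d - 3)*(d - 1)*(d - 4)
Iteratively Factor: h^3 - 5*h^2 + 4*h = (h - 4)*(h^2 - h) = (h - 4)*(h - 1)*(h)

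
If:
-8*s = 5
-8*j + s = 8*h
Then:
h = -j - 5/64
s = -5/8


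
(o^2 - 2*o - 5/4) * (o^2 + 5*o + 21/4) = o^4 + 3*o^3 - 6*o^2 - 67*o/4 - 105/16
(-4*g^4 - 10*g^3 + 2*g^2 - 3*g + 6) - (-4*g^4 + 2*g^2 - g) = -10*g^3 - 2*g + 6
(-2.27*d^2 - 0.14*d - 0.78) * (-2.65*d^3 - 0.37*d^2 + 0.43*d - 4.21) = 6.0155*d^5 + 1.2109*d^4 + 1.1427*d^3 + 9.7851*d^2 + 0.254*d + 3.2838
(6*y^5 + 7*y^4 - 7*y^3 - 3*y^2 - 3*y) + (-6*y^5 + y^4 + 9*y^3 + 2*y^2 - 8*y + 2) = 8*y^4 + 2*y^3 - y^2 - 11*y + 2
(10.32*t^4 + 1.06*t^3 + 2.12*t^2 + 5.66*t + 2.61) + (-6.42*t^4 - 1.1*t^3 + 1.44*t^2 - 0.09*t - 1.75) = 3.9*t^4 - 0.04*t^3 + 3.56*t^2 + 5.57*t + 0.86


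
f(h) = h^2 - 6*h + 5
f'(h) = 2*h - 6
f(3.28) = -3.92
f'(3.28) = 0.56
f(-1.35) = 14.92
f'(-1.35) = -8.70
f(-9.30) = 147.29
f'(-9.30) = -24.60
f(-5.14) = 62.26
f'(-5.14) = -16.28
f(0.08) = 4.53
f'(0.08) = -5.84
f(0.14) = 4.18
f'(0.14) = -5.72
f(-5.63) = 70.48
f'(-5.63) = -17.26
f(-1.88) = 19.81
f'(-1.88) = -9.76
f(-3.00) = 32.00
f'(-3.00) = -12.00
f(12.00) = 77.00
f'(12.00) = 18.00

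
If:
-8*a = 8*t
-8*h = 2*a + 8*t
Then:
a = -t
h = -3*t/4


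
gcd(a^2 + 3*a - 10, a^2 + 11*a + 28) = 1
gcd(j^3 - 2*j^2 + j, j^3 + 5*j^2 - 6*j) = j^2 - j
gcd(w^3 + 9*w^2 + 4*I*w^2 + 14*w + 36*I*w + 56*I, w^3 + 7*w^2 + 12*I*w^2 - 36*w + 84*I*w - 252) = w + 7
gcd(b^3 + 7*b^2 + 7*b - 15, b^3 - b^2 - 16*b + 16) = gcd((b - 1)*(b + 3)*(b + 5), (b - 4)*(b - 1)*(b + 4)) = b - 1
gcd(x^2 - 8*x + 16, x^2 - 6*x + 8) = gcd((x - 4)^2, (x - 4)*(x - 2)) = x - 4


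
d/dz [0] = 0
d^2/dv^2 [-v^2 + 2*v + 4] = -2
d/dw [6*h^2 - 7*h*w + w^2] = -7*h + 2*w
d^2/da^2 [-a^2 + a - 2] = -2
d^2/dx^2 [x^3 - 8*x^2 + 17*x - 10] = 6*x - 16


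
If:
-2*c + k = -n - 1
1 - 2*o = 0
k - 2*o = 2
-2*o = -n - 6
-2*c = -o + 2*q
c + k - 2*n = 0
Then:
No Solution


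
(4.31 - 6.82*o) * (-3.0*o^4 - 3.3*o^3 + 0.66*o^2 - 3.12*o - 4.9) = 20.46*o^5 + 9.576*o^4 - 18.7242*o^3 + 24.123*o^2 + 19.9708*o - 21.119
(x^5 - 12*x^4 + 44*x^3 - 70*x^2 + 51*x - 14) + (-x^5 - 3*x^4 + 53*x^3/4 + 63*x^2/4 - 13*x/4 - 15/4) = -15*x^4 + 229*x^3/4 - 217*x^2/4 + 191*x/4 - 71/4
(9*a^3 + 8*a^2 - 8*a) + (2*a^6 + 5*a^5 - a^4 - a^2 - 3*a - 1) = 2*a^6 + 5*a^5 - a^4 + 9*a^3 + 7*a^2 - 11*a - 1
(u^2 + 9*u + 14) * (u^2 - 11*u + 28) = u^4 - 2*u^3 - 57*u^2 + 98*u + 392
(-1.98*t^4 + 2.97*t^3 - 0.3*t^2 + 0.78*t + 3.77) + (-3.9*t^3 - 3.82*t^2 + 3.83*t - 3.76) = -1.98*t^4 - 0.93*t^3 - 4.12*t^2 + 4.61*t + 0.0100000000000002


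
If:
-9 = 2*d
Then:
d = -9/2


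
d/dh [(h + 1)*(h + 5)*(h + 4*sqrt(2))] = 3*h^2 + 8*sqrt(2)*h + 12*h + 5 + 24*sqrt(2)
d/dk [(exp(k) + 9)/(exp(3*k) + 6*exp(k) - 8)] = (-3*(exp(k) + 9)*(exp(2*k) + 2) + exp(3*k) + 6*exp(k) - 8)*exp(k)/(exp(3*k) + 6*exp(k) - 8)^2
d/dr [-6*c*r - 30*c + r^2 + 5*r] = -6*c + 2*r + 5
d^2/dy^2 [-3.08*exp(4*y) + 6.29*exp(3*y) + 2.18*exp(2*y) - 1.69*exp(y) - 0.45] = (-49.28*exp(3*y) + 56.61*exp(2*y) + 8.72*exp(y) - 1.69)*exp(y)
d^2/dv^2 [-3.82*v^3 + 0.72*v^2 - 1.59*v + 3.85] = 1.44 - 22.92*v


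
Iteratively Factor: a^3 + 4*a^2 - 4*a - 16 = (a - 2)*(a^2 + 6*a + 8) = (a - 2)*(a + 4)*(a + 2)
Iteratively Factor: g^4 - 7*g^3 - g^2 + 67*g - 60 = (g + 3)*(g^3 - 10*g^2 + 29*g - 20) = (g - 1)*(g + 3)*(g^2 - 9*g + 20) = (g - 4)*(g - 1)*(g + 3)*(g - 5)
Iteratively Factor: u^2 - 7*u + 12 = (u - 3)*(u - 4)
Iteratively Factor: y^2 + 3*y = (y + 3)*(y)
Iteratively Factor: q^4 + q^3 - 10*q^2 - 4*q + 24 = (q - 2)*(q^3 + 3*q^2 - 4*q - 12) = (q - 2)*(q + 2)*(q^2 + q - 6) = (q - 2)^2*(q + 2)*(q + 3)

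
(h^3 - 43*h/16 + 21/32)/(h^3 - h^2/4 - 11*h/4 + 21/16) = (4*h - 1)/(2*(2*h - 1))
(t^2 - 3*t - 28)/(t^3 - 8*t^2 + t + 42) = (t + 4)/(t^2 - t - 6)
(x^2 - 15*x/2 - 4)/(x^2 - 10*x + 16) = (x + 1/2)/(x - 2)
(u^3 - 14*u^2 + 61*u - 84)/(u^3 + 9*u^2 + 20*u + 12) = (u^3 - 14*u^2 + 61*u - 84)/(u^3 + 9*u^2 + 20*u + 12)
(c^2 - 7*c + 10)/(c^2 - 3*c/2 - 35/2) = 2*(c - 2)/(2*c + 7)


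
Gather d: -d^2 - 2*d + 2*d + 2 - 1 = 1 - d^2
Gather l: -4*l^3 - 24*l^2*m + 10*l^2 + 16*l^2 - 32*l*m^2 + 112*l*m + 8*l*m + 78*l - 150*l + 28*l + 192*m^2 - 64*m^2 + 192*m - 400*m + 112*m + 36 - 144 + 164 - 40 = -4*l^3 + l^2*(26 - 24*m) + l*(-32*m^2 + 120*m - 44) + 128*m^2 - 96*m + 16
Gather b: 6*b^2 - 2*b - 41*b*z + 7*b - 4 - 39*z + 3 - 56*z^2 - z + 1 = 6*b^2 + b*(5 - 41*z) - 56*z^2 - 40*z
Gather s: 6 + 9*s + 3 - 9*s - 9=0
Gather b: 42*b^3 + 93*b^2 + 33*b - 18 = 42*b^3 + 93*b^2 + 33*b - 18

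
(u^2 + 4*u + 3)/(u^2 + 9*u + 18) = (u + 1)/(u + 6)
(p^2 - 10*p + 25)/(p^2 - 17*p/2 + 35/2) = 2*(p - 5)/(2*p - 7)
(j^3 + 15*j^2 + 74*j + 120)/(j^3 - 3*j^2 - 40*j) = (j^2 + 10*j + 24)/(j*(j - 8))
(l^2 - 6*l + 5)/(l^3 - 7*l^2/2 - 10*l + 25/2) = 2/(2*l + 5)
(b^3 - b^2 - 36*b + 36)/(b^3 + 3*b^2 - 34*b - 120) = (b^2 + 5*b - 6)/(b^2 + 9*b + 20)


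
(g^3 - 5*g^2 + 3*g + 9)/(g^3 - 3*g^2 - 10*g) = (-g^3 + 5*g^2 - 3*g - 9)/(g*(-g^2 + 3*g + 10))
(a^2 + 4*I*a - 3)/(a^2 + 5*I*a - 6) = (a + I)/(a + 2*I)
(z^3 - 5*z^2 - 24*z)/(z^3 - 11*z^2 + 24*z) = (z + 3)/(z - 3)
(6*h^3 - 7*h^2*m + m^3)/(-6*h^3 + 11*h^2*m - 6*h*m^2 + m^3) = (-3*h - m)/(3*h - m)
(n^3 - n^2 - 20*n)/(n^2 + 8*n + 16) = n*(n - 5)/(n + 4)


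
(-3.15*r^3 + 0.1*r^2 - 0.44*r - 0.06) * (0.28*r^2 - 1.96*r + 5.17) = -0.882*r^5 + 6.202*r^4 - 16.6047*r^3 + 1.3626*r^2 - 2.1572*r - 0.3102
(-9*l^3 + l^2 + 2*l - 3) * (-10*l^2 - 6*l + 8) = 90*l^5 + 44*l^4 - 98*l^3 + 26*l^2 + 34*l - 24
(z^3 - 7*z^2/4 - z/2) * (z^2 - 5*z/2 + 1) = z^5 - 17*z^4/4 + 39*z^3/8 - z^2/2 - z/2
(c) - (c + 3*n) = -3*n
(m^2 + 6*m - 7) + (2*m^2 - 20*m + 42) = 3*m^2 - 14*m + 35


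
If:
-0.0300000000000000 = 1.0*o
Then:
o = -0.03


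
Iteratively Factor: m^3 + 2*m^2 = (m)*(m^2 + 2*m) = m^2*(m + 2)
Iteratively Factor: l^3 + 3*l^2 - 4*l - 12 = (l + 3)*(l^2 - 4) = (l + 2)*(l + 3)*(l - 2)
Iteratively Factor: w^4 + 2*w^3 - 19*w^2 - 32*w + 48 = (w + 3)*(w^3 - w^2 - 16*w + 16) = (w - 4)*(w + 3)*(w^2 + 3*w - 4) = (w - 4)*(w + 3)*(w + 4)*(w - 1)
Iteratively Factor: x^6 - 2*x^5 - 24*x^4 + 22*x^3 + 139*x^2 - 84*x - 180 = (x + 3)*(x^5 - 5*x^4 - 9*x^3 + 49*x^2 - 8*x - 60) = (x + 1)*(x + 3)*(x^4 - 6*x^3 - 3*x^2 + 52*x - 60) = (x - 2)*(x + 1)*(x + 3)*(x^3 - 4*x^2 - 11*x + 30) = (x - 2)*(x + 1)*(x + 3)^2*(x^2 - 7*x + 10) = (x - 2)^2*(x + 1)*(x + 3)^2*(x - 5)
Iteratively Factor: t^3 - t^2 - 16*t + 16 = (t + 4)*(t^2 - 5*t + 4) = (t - 4)*(t + 4)*(t - 1)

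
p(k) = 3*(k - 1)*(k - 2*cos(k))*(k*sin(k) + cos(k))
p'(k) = 3*k*(k - 1)*(k - 2*cos(k))*cos(k) + 3*(k - 1)*(k*sin(k) + cos(k))*(2*sin(k) + 1) + 3*(k - 2*cos(k))*(k*sin(k) + cos(k))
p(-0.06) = 6.55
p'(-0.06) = -9.38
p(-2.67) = 3.15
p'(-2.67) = 22.08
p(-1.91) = 15.95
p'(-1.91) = 12.78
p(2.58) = 10.68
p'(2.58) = -32.30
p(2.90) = -7.65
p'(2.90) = -84.07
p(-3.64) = -68.64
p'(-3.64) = 169.90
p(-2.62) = 4.22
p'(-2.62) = 20.67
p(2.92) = -9.37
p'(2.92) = -87.57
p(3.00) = -16.93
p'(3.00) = -101.57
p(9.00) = 726.72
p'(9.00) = -1916.53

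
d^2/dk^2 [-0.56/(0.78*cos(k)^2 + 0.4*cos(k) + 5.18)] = (1.362816*(1 - cos(k)^2)^2 + 0.52416*cos(k)^3 - 8.279488*cos(k)^2 - 2.20864*cos(k) + 2.983232)/(0.78*cos(k)^2 + 0.4*cos(k) + 5.18)^3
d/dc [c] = 1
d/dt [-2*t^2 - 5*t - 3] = -4*t - 5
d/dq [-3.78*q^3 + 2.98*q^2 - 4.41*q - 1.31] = -11.34*q^2 + 5.96*q - 4.41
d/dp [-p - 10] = -1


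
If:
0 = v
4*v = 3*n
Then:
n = 0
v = 0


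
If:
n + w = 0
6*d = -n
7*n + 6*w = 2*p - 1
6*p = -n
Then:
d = 1/8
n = -3/4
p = 1/8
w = 3/4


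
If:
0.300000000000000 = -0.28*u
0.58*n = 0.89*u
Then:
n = -1.64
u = -1.07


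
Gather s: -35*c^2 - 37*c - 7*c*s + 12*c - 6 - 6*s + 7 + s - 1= -35*c^2 - 25*c + s*(-7*c - 5)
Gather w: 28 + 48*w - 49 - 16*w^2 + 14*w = -16*w^2 + 62*w - 21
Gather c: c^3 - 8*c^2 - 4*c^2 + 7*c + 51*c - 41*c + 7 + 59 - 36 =c^3 - 12*c^2 + 17*c + 30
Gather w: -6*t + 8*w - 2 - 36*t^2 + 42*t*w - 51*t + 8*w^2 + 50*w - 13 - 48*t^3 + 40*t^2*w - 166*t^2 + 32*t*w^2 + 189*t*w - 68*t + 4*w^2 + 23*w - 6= -48*t^3 - 202*t^2 - 125*t + w^2*(32*t + 12) + w*(40*t^2 + 231*t + 81) - 21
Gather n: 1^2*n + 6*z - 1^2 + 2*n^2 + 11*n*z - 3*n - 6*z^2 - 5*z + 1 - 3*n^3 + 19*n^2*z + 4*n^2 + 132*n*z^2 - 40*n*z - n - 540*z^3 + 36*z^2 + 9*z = -3*n^3 + n^2*(19*z + 6) + n*(132*z^2 - 29*z - 3) - 540*z^3 + 30*z^2 + 10*z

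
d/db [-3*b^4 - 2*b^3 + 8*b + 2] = -12*b^3 - 6*b^2 + 8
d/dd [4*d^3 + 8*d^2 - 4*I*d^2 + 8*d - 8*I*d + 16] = 12*d^2 + 8*d*(2 - I) + 8 - 8*I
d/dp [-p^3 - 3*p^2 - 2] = 3*p*(-p - 2)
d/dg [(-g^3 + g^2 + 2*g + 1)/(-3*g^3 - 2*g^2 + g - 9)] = (5*g^4 + 10*g^3 + 41*g^2 - 14*g - 19)/(9*g^6 + 12*g^5 - 2*g^4 + 50*g^3 + 37*g^2 - 18*g + 81)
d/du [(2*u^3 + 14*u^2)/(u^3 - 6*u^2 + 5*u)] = 2*(-13*u^2 + 10*u + 35)/(u^4 - 12*u^3 + 46*u^2 - 60*u + 25)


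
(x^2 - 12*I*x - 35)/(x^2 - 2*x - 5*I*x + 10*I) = (x - 7*I)/(x - 2)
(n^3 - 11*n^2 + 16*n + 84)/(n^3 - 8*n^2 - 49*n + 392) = (n^2 - 4*n - 12)/(n^2 - n - 56)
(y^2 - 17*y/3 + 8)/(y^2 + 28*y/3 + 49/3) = (3*y^2 - 17*y + 24)/(3*y^2 + 28*y + 49)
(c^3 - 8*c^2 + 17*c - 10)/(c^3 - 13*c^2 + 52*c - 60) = (c - 1)/(c - 6)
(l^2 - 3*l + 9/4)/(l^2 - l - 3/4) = (2*l - 3)/(2*l + 1)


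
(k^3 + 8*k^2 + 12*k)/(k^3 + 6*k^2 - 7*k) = (k^2 + 8*k + 12)/(k^2 + 6*k - 7)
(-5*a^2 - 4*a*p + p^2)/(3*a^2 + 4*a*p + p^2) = (-5*a + p)/(3*a + p)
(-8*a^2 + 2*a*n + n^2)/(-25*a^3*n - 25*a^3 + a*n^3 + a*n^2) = (8*a^2 - 2*a*n - n^2)/(a*(25*a^2*n + 25*a^2 - n^3 - n^2))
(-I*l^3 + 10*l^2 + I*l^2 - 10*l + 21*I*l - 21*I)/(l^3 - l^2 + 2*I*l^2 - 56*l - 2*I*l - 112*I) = (-I*l^3 + l^2*(10 + I) + l*(-10 + 21*I) - 21*I)/(l^3 + l^2*(-1 + 2*I) - 2*l*(28 + I) - 112*I)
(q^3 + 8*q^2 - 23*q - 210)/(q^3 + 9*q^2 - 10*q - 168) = (q - 5)/(q - 4)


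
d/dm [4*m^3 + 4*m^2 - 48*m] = 12*m^2 + 8*m - 48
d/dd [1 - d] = -1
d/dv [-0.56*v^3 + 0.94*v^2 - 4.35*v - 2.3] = -1.68*v^2 + 1.88*v - 4.35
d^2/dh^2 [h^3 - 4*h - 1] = 6*h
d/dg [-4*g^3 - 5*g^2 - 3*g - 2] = -12*g^2 - 10*g - 3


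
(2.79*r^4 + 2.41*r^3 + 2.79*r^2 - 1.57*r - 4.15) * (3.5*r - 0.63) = 9.765*r^5 + 6.6773*r^4 + 8.2467*r^3 - 7.2527*r^2 - 13.5359*r + 2.6145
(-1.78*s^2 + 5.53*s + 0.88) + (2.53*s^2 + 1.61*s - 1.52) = 0.75*s^2 + 7.14*s - 0.64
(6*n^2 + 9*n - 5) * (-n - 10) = -6*n^3 - 69*n^2 - 85*n + 50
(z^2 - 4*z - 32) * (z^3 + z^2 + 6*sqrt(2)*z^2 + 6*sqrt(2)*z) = z^5 - 3*z^4 + 6*sqrt(2)*z^4 - 36*z^3 - 18*sqrt(2)*z^3 - 216*sqrt(2)*z^2 - 32*z^2 - 192*sqrt(2)*z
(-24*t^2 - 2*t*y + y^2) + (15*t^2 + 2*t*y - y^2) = -9*t^2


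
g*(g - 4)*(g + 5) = g^3 + g^2 - 20*g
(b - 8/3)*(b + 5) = b^2 + 7*b/3 - 40/3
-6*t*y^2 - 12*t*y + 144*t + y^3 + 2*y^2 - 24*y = (-6*t + y)*(y - 4)*(y + 6)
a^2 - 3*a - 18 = (a - 6)*(a + 3)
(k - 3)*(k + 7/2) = k^2 + k/2 - 21/2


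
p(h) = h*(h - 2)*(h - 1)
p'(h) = h*(h - 2) + h*(h - 1) + (h - 2)*(h - 1)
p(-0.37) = -1.20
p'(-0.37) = 4.63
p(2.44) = 1.55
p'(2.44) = 5.22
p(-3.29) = -74.66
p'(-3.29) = 54.21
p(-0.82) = -4.21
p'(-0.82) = 8.94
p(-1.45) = -12.26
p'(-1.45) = 17.01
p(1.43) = -0.35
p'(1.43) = -0.45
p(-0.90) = -4.96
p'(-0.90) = 9.83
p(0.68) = 0.29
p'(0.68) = -0.69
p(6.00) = 120.00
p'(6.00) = 74.00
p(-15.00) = -4080.00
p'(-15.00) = 767.00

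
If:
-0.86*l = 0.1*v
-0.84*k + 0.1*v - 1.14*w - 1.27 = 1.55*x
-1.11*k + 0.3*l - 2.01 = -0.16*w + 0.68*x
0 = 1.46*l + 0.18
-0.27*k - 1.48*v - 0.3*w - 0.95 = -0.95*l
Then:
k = -5.49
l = -0.12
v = 1.06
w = -3.84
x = 5.05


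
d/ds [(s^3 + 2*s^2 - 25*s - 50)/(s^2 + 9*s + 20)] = (s^2 + 8*s - 2)/(s^2 + 8*s + 16)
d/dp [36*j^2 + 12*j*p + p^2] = 12*j + 2*p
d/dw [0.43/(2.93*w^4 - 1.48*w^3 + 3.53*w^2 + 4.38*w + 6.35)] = (-5.0396*w^3 + 1.9092*w^2 - 3.0358*w - 1.8834)/(2.93*w^4 - 1.48*w^3 + 3.53*w^2 + 4.38*w + 6.35)^2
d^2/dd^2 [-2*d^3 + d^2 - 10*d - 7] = 2 - 12*d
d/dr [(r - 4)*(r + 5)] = 2*r + 1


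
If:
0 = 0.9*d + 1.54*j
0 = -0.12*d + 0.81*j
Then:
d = 0.00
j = 0.00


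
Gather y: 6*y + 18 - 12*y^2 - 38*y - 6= -12*y^2 - 32*y + 12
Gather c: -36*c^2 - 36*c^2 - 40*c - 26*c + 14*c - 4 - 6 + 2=-72*c^2 - 52*c - 8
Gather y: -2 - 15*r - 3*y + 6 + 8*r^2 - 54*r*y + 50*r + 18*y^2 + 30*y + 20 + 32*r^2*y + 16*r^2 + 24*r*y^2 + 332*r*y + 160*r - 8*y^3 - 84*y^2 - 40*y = 24*r^2 + 195*r - 8*y^3 + y^2*(24*r - 66) + y*(32*r^2 + 278*r - 13) + 24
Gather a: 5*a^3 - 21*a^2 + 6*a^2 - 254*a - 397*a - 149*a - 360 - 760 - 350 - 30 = 5*a^3 - 15*a^2 - 800*a - 1500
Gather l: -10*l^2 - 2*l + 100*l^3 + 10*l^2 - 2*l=100*l^3 - 4*l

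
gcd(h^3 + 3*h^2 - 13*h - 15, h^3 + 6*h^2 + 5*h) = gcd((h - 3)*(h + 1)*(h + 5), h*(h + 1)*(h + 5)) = h^2 + 6*h + 5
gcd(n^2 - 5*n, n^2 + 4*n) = n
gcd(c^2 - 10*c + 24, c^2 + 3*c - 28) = c - 4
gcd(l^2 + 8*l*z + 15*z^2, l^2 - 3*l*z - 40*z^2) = l + 5*z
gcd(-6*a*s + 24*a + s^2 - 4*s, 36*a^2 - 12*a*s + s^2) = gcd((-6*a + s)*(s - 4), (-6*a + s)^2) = -6*a + s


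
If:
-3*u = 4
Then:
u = -4/3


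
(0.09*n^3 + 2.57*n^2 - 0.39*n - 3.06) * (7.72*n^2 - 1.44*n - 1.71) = 0.6948*n^5 + 19.7108*n^4 - 6.8655*n^3 - 27.4563*n^2 + 5.0733*n + 5.2326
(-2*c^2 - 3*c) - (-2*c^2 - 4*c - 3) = c + 3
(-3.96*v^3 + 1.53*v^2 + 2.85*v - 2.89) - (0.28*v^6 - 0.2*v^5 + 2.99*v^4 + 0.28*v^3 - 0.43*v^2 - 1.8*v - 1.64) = -0.28*v^6 + 0.2*v^5 - 2.99*v^4 - 4.24*v^3 + 1.96*v^2 + 4.65*v - 1.25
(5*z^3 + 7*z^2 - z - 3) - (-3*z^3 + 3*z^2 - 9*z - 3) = 8*z^3 + 4*z^2 + 8*z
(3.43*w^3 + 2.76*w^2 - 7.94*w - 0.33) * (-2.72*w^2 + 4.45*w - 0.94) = -9.3296*w^5 + 7.7563*w^4 + 30.6546*w^3 - 37.0298*w^2 + 5.9951*w + 0.3102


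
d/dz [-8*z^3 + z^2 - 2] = 2*z*(1 - 12*z)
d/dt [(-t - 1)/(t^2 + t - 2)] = (-t^2 - t + (t + 1)*(2*t + 1) + 2)/(t^2 + t - 2)^2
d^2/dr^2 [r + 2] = 0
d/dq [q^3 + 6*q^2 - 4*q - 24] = 3*q^2 + 12*q - 4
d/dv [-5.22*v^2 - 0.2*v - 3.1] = -10.44*v - 0.2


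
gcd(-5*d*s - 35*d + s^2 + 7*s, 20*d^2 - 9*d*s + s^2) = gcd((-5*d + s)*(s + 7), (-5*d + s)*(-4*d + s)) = -5*d + s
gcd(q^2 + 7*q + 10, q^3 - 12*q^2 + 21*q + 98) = q + 2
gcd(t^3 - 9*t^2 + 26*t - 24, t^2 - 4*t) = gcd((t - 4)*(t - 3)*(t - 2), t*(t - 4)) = t - 4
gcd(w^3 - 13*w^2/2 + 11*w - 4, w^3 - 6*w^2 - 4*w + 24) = w - 2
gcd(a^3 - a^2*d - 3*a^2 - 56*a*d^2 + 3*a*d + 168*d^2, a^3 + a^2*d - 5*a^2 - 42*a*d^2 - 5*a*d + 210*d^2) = a + 7*d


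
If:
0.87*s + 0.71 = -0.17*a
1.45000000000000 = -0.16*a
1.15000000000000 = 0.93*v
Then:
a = -9.06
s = 0.95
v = 1.24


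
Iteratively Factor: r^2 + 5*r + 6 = (r + 2)*(r + 3)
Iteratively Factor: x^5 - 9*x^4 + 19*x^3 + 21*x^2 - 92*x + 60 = (x - 2)*(x^4 - 7*x^3 + 5*x^2 + 31*x - 30) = (x - 3)*(x - 2)*(x^3 - 4*x^2 - 7*x + 10) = (x - 3)*(x - 2)*(x + 2)*(x^2 - 6*x + 5) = (x - 5)*(x - 3)*(x - 2)*(x + 2)*(x - 1)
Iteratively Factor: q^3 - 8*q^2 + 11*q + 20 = (q + 1)*(q^2 - 9*q + 20) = (q - 5)*(q + 1)*(q - 4)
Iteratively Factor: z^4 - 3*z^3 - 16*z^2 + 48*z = (z - 4)*(z^3 + z^2 - 12*z) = (z - 4)*(z - 3)*(z^2 + 4*z) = z*(z - 4)*(z - 3)*(z + 4)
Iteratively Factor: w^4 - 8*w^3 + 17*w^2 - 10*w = (w - 2)*(w^3 - 6*w^2 + 5*w) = w*(w - 2)*(w^2 - 6*w + 5) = w*(w - 2)*(w - 1)*(w - 5)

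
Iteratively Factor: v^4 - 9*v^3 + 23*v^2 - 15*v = (v - 1)*(v^3 - 8*v^2 + 15*v) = v*(v - 1)*(v^2 - 8*v + 15) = v*(v - 3)*(v - 1)*(v - 5)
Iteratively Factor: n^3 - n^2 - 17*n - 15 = (n + 3)*(n^2 - 4*n - 5) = (n + 1)*(n + 3)*(n - 5)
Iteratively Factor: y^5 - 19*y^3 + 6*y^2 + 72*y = (y + 4)*(y^4 - 4*y^3 - 3*y^2 + 18*y) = (y - 3)*(y + 4)*(y^3 - y^2 - 6*y) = y*(y - 3)*(y + 4)*(y^2 - y - 6) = y*(y - 3)*(y + 2)*(y + 4)*(y - 3)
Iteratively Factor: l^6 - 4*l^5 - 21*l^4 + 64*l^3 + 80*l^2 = (l + 1)*(l^5 - 5*l^4 - 16*l^3 + 80*l^2) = (l - 4)*(l + 1)*(l^4 - l^3 - 20*l^2) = l*(l - 4)*(l + 1)*(l^3 - l^2 - 20*l) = l^2*(l - 4)*(l + 1)*(l^2 - l - 20) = l^2*(l - 5)*(l - 4)*(l + 1)*(l + 4)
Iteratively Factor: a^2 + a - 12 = (a - 3)*(a + 4)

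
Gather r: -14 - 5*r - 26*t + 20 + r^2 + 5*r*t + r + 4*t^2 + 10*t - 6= r^2 + r*(5*t - 4) + 4*t^2 - 16*t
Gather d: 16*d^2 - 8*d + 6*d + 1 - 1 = 16*d^2 - 2*d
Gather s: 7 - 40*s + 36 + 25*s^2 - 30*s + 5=25*s^2 - 70*s + 48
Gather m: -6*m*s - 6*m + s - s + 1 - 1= m*(-6*s - 6)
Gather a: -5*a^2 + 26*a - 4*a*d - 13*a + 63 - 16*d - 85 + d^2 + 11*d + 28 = -5*a^2 + a*(13 - 4*d) + d^2 - 5*d + 6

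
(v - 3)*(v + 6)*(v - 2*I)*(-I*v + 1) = -I*v^4 - v^3 - 3*I*v^3 - 3*v^2 + 16*I*v^2 + 18*v - 6*I*v + 36*I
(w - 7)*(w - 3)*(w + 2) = w^3 - 8*w^2 + w + 42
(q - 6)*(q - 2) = q^2 - 8*q + 12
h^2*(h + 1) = h^3 + h^2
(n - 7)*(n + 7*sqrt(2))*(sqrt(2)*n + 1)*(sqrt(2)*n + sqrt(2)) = 2*n^4 - 12*n^3 + 15*sqrt(2)*n^3 - 90*sqrt(2)*n^2 - 105*sqrt(2)*n - 84*n - 98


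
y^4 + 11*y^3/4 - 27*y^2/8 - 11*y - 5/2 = (y - 2)*(y + 1/4)*(y + 2)*(y + 5/2)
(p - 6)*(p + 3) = p^2 - 3*p - 18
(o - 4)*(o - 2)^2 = o^3 - 8*o^2 + 20*o - 16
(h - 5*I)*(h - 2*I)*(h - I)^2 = h^4 - 9*I*h^3 - 25*h^2 + 27*I*h + 10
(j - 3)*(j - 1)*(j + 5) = j^3 + j^2 - 17*j + 15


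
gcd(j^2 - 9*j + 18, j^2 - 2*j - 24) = j - 6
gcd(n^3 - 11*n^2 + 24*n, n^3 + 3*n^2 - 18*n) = n^2 - 3*n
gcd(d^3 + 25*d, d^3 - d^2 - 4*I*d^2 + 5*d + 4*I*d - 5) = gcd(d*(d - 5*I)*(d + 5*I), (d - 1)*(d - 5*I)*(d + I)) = d - 5*I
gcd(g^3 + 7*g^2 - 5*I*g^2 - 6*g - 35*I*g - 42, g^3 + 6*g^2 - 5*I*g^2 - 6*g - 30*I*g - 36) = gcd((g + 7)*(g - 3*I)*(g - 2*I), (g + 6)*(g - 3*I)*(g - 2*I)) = g^2 - 5*I*g - 6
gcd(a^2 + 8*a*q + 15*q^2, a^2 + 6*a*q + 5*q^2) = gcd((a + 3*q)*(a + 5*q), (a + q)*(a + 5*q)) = a + 5*q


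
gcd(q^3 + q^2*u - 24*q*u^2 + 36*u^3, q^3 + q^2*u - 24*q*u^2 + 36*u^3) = q^3 + q^2*u - 24*q*u^2 + 36*u^3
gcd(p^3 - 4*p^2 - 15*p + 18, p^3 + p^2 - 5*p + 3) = p^2 + 2*p - 3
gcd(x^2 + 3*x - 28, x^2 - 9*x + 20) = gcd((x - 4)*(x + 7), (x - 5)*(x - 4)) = x - 4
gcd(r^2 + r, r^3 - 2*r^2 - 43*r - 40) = r + 1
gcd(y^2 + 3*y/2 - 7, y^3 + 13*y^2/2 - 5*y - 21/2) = 1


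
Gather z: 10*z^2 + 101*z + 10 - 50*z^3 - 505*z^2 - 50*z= -50*z^3 - 495*z^2 + 51*z + 10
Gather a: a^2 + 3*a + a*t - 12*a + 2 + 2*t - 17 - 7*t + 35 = a^2 + a*(t - 9) - 5*t + 20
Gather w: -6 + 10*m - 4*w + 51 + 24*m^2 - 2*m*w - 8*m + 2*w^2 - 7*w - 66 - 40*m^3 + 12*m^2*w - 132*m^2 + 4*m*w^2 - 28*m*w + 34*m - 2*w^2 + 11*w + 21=-40*m^3 - 108*m^2 + 4*m*w^2 + 36*m + w*(12*m^2 - 30*m)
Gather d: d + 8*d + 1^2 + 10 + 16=9*d + 27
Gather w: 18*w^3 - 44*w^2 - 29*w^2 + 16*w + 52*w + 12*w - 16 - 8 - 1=18*w^3 - 73*w^2 + 80*w - 25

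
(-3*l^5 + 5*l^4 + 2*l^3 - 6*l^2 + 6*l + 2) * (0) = 0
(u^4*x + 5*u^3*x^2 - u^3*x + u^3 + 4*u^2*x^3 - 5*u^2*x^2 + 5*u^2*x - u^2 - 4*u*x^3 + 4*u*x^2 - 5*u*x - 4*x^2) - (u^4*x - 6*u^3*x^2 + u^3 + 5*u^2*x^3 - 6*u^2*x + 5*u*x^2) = 11*u^3*x^2 - u^3*x - u^2*x^3 - 5*u^2*x^2 + 11*u^2*x - u^2 - 4*u*x^3 - u*x^2 - 5*u*x - 4*x^2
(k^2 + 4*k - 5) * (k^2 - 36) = k^4 + 4*k^3 - 41*k^2 - 144*k + 180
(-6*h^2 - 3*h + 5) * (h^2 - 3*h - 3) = -6*h^4 + 15*h^3 + 32*h^2 - 6*h - 15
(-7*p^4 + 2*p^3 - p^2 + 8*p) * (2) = -14*p^4 + 4*p^3 - 2*p^2 + 16*p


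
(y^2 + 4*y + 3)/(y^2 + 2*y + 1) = (y + 3)/(y + 1)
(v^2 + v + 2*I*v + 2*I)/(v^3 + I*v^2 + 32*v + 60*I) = (v + 1)/(v^2 - I*v + 30)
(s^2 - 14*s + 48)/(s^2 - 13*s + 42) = (s - 8)/(s - 7)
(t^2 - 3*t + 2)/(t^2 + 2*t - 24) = (t^2 - 3*t + 2)/(t^2 + 2*t - 24)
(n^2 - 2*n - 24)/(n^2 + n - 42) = (n + 4)/(n + 7)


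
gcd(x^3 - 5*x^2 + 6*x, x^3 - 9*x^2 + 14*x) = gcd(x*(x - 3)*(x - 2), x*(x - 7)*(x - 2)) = x^2 - 2*x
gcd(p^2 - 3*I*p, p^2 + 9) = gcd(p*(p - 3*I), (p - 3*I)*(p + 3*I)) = p - 3*I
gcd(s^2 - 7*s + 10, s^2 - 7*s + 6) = 1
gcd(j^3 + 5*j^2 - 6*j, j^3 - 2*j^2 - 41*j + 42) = j^2 + 5*j - 6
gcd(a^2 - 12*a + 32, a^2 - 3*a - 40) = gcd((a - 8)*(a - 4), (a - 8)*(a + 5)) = a - 8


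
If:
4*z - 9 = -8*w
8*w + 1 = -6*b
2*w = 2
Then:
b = -3/2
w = 1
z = 1/4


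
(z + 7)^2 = z^2 + 14*z + 49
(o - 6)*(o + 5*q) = o^2 + 5*o*q - 6*o - 30*q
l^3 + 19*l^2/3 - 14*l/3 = l*(l - 2/3)*(l + 7)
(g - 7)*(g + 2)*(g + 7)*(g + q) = g^4 + g^3*q + 2*g^3 + 2*g^2*q - 49*g^2 - 49*g*q - 98*g - 98*q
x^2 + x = x*(x + 1)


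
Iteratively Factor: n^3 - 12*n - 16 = (n + 2)*(n^2 - 2*n - 8) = (n - 4)*(n + 2)*(n + 2)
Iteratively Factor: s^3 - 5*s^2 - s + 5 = (s - 5)*(s^2 - 1) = (s - 5)*(s - 1)*(s + 1)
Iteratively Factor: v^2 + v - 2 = (v + 2)*(v - 1)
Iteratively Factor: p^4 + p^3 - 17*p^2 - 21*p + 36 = (p + 3)*(p^3 - 2*p^2 - 11*p + 12) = (p + 3)^2*(p^2 - 5*p + 4) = (p - 1)*(p + 3)^2*(p - 4)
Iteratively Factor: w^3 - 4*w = (w)*(w^2 - 4) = w*(w + 2)*(w - 2)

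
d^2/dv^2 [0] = 0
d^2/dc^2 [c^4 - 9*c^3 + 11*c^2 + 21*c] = 12*c^2 - 54*c + 22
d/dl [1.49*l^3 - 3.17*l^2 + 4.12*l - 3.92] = 4.47*l^2 - 6.34*l + 4.12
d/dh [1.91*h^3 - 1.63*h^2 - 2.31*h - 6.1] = 5.73*h^2 - 3.26*h - 2.31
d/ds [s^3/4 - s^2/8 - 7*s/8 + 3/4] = 3*s^2/4 - s/4 - 7/8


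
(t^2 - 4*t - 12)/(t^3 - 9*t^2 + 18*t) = (t + 2)/(t*(t - 3))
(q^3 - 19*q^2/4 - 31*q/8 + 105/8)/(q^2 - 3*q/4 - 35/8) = (2*q^2 - 13*q + 15)/(2*q - 5)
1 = 1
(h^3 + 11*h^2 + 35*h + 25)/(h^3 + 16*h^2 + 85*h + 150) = (h + 1)/(h + 6)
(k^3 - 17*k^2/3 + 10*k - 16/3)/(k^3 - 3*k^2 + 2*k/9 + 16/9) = 3*(k - 2)/(3*k + 2)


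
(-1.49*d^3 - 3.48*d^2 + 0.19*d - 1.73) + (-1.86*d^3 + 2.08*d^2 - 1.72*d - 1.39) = -3.35*d^3 - 1.4*d^2 - 1.53*d - 3.12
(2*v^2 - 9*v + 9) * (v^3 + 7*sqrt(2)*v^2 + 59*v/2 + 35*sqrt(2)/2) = 2*v^5 - 9*v^4 + 14*sqrt(2)*v^4 - 63*sqrt(2)*v^3 + 68*v^3 - 531*v^2/2 + 98*sqrt(2)*v^2 - 315*sqrt(2)*v/2 + 531*v/2 + 315*sqrt(2)/2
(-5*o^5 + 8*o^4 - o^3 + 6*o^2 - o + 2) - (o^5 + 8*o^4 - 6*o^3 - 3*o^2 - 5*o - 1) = -6*o^5 + 5*o^3 + 9*o^2 + 4*o + 3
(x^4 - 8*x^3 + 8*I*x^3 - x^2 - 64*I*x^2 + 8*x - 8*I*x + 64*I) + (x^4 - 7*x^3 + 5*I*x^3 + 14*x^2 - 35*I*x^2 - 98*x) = 2*x^4 - 15*x^3 + 13*I*x^3 + 13*x^2 - 99*I*x^2 - 90*x - 8*I*x + 64*I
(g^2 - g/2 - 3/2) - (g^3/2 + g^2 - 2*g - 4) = -g^3/2 + 3*g/2 + 5/2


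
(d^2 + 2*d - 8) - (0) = d^2 + 2*d - 8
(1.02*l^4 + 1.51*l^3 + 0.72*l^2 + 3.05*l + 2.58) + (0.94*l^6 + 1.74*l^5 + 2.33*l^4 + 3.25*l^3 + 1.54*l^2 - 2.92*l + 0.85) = 0.94*l^6 + 1.74*l^5 + 3.35*l^4 + 4.76*l^3 + 2.26*l^2 + 0.13*l + 3.43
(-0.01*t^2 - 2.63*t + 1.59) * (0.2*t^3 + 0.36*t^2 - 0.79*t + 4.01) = -0.002*t^5 - 0.5296*t^4 - 0.6209*t^3 + 2.61*t^2 - 11.8024*t + 6.3759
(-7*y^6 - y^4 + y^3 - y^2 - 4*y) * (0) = 0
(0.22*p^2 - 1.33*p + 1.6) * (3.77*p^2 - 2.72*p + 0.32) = 0.8294*p^4 - 5.6125*p^3 + 9.72*p^2 - 4.7776*p + 0.512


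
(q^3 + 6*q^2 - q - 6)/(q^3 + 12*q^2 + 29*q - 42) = (q + 1)/(q + 7)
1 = 1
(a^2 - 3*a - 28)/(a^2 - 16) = (a - 7)/(a - 4)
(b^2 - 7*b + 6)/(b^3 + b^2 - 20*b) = (b^2 - 7*b + 6)/(b*(b^2 + b - 20))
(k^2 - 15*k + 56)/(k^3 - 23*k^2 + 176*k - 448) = 1/(k - 8)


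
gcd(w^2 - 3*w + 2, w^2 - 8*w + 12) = w - 2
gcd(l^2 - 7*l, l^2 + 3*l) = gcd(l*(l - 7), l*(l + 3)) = l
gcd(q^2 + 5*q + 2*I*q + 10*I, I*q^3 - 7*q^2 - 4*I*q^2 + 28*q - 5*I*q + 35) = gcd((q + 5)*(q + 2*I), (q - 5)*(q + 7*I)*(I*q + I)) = 1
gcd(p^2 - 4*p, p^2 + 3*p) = p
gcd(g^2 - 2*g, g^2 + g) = g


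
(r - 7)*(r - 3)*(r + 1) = r^3 - 9*r^2 + 11*r + 21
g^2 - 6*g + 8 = (g - 4)*(g - 2)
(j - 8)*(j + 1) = j^2 - 7*j - 8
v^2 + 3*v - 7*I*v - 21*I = (v + 3)*(v - 7*I)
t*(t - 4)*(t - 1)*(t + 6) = t^4 + t^3 - 26*t^2 + 24*t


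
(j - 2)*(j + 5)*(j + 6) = j^3 + 9*j^2 + 8*j - 60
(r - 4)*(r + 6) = r^2 + 2*r - 24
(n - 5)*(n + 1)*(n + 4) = n^3 - 21*n - 20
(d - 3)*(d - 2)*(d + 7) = d^3 + 2*d^2 - 29*d + 42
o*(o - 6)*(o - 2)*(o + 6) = o^4 - 2*o^3 - 36*o^2 + 72*o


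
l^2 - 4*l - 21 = (l - 7)*(l + 3)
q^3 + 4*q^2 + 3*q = q*(q + 1)*(q + 3)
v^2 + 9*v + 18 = (v + 3)*(v + 6)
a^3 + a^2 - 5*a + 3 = (a - 1)^2*(a + 3)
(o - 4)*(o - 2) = o^2 - 6*o + 8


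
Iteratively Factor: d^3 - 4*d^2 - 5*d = (d)*(d^2 - 4*d - 5) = d*(d - 5)*(d + 1)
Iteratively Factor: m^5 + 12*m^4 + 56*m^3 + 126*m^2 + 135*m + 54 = (m + 2)*(m^4 + 10*m^3 + 36*m^2 + 54*m + 27) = (m + 2)*(m + 3)*(m^3 + 7*m^2 + 15*m + 9) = (m + 1)*(m + 2)*(m + 3)*(m^2 + 6*m + 9) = (m + 1)*(m + 2)*(m + 3)^2*(m + 3)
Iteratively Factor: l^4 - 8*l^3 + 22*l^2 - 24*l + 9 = (l - 3)*(l^3 - 5*l^2 + 7*l - 3) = (l - 3)*(l - 1)*(l^2 - 4*l + 3) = (l - 3)^2*(l - 1)*(l - 1)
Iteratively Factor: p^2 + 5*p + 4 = (p + 1)*(p + 4)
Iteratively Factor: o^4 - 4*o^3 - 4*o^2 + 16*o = (o - 4)*(o^3 - 4*o) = (o - 4)*(o + 2)*(o^2 - 2*o) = (o - 4)*(o - 2)*(o + 2)*(o)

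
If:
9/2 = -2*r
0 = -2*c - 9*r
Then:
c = 81/8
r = -9/4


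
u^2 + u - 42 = (u - 6)*(u + 7)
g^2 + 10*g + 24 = (g + 4)*(g + 6)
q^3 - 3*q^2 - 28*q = q*(q - 7)*(q + 4)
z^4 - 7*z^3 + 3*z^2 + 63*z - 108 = (z - 4)*(z - 3)^2*(z + 3)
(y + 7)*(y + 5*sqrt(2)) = y^2 + 7*y + 5*sqrt(2)*y + 35*sqrt(2)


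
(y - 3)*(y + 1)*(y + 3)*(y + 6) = y^4 + 7*y^3 - 3*y^2 - 63*y - 54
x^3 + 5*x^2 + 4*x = x*(x + 1)*(x + 4)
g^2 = g^2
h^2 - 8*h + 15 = (h - 5)*(h - 3)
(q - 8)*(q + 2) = q^2 - 6*q - 16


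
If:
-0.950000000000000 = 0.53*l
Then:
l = -1.79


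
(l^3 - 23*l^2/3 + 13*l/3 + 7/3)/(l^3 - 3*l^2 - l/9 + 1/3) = 3*(l^2 - 8*l + 7)/(3*l^2 - 10*l + 3)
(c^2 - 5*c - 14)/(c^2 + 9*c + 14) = (c - 7)/(c + 7)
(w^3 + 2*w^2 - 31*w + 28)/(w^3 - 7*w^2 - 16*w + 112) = (w^2 + 6*w - 7)/(w^2 - 3*w - 28)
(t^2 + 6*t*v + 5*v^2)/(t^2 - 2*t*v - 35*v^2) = (t + v)/(t - 7*v)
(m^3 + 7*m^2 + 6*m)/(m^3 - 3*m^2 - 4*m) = (m + 6)/(m - 4)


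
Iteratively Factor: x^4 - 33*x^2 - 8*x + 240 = (x - 3)*(x^3 + 3*x^2 - 24*x - 80) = (x - 5)*(x - 3)*(x^2 + 8*x + 16) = (x - 5)*(x - 3)*(x + 4)*(x + 4)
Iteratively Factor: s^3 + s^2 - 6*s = (s - 2)*(s^2 + 3*s) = (s - 2)*(s + 3)*(s)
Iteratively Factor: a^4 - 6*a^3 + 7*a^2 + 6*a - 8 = (a + 1)*(a^3 - 7*a^2 + 14*a - 8) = (a - 1)*(a + 1)*(a^2 - 6*a + 8) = (a - 4)*(a - 1)*(a + 1)*(a - 2)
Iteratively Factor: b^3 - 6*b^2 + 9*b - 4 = (b - 1)*(b^2 - 5*b + 4) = (b - 1)^2*(b - 4)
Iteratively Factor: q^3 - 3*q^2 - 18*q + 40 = (q + 4)*(q^2 - 7*q + 10) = (q - 2)*(q + 4)*(q - 5)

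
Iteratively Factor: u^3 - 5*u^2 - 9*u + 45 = (u - 5)*(u^2 - 9) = (u - 5)*(u - 3)*(u + 3)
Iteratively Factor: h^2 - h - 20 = (h + 4)*(h - 5)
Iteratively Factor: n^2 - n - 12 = (n + 3)*(n - 4)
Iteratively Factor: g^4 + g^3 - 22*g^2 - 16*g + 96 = (g - 4)*(g^3 + 5*g^2 - 2*g - 24) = (g - 4)*(g + 4)*(g^2 + g - 6) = (g - 4)*(g + 3)*(g + 4)*(g - 2)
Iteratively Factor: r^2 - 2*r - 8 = (r + 2)*(r - 4)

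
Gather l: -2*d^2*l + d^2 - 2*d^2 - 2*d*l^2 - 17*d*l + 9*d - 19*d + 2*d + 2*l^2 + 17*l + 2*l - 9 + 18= -d^2 - 8*d + l^2*(2 - 2*d) + l*(-2*d^2 - 17*d + 19) + 9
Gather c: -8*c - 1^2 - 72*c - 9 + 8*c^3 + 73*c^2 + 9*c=8*c^3 + 73*c^2 - 71*c - 10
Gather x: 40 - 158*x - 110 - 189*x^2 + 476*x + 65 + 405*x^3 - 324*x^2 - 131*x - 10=405*x^3 - 513*x^2 + 187*x - 15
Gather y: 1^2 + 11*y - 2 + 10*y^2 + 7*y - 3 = 10*y^2 + 18*y - 4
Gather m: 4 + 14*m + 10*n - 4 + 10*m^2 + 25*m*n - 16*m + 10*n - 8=10*m^2 + m*(25*n - 2) + 20*n - 8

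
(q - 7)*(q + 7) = q^2 - 49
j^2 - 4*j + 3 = (j - 3)*(j - 1)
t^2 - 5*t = t*(t - 5)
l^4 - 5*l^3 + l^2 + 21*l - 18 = (l - 3)^2*(l - 1)*(l + 2)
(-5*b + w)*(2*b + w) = -10*b^2 - 3*b*w + w^2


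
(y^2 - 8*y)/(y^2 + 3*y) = (y - 8)/(y + 3)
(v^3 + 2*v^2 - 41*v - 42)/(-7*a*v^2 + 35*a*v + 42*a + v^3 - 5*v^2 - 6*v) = (v + 7)/(-7*a + v)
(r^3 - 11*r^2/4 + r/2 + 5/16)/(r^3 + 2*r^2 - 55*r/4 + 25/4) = (r + 1/4)/(r + 5)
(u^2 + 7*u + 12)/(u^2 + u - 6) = (u + 4)/(u - 2)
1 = 1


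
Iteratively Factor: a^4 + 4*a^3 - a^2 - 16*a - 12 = (a + 2)*(a^3 + 2*a^2 - 5*a - 6) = (a - 2)*(a + 2)*(a^2 + 4*a + 3) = (a - 2)*(a + 2)*(a + 3)*(a + 1)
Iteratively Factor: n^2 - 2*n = (n)*(n - 2)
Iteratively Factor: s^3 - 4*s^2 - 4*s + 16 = (s + 2)*(s^2 - 6*s + 8) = (s - 4)*(s + 2)*(s - 2)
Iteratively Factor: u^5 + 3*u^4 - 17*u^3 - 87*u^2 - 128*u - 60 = (u - 5)*(u^4 + 8*u^3 + 23*u^2 + 28*u + 12) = (u - 5)*(u + 2)*(u^3 + 6*u^2 + 11*u + 6) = (u - 5)*(u + 2)*(u + 3)*(u^2 + 3*u + 2) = (u - 5)*(u + 2)^2*(u + 3)*(u + 1)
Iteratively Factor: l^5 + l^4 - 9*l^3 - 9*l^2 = (l - 3)*(l^4 + 4*l^3 + 3*l^2) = l*(l - 3)*(l^3 + 4*l^2 + 3*l) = l^2*(l - 3)*(l^2 + 4*l + 3) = l^2*(l - 3)*(l + 3)*(l + 1)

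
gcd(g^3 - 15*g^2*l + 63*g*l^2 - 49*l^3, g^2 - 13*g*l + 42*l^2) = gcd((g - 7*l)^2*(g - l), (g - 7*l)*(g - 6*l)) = g - 7*l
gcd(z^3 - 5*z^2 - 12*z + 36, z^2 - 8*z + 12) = z^2 - 8*z + 12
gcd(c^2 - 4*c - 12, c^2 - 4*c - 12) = c^2 - 4*c - 12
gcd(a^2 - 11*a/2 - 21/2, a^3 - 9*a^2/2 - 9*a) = a + 3/2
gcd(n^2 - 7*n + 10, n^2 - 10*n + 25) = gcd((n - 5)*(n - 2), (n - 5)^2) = n - 5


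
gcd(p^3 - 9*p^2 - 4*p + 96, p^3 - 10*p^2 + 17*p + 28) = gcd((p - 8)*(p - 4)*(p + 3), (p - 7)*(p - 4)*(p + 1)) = p - 4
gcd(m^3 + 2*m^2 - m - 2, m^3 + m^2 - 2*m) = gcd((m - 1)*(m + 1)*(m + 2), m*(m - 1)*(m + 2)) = m^2 + m - 2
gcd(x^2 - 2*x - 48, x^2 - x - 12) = 1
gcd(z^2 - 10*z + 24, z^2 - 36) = z - 6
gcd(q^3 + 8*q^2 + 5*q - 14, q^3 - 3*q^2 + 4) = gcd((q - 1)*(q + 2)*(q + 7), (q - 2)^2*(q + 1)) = 1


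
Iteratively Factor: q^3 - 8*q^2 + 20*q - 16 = (q - 2)*(q^2 - 6*q + 8) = (q - 4)*(q - 2)*(q - 2)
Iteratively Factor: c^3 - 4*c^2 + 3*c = (c)*(c^2 - 4*c + 3) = c*(c - 3)*(c - 1)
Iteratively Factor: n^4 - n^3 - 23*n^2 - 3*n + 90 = (n + 3)*(n^3 - 4*n^2 - 11*n + 30) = (n - 5)*(n + 3)*(n^2 + n - 6) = (n - 5)*(n - 2)*(n + 3)*(n + 3)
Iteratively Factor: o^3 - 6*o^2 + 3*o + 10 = (o - 5)*(o^2 - o - 2) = (o - 5)*(o + 1)*(o - 2)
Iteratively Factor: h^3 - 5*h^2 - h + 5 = (h + 1)*(h^2 - 6*h + 5) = (h - 5)*(h + 1)*(h - 1)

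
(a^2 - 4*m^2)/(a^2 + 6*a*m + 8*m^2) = (a - 2*m)/(a + 4*m)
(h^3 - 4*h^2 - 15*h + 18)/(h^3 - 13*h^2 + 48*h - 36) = (h + 3)/(h - 6)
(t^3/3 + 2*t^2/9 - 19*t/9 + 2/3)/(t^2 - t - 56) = (-3*t^3 - 2*t^2 + 19*t - 6)/(9*(-t^2 + t + 56))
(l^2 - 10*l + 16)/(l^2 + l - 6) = (l - 8)/(l + 3)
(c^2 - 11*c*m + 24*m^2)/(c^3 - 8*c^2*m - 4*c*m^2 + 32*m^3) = (c - 3*m)/(c^2 - 4*m^2)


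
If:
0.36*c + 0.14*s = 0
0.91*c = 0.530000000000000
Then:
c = 0.58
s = -1.50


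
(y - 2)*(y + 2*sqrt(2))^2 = y^3 - 2*y^2 + 4*sqrt(2)*y^2 - 8*sqrt(2)*y + 8*y - 16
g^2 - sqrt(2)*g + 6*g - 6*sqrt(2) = (g + 6)*(g - sqrt(2))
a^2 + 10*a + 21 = (a + 3)*(a + 7)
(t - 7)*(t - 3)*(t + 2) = t^3 - 8*t^2 + t + 42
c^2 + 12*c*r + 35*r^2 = (c + 5*r)*(c + 7*r)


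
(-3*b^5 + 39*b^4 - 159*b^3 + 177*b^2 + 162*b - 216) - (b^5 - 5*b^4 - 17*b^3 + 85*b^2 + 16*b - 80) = -4*b^5 + 44*b^4 - 142*b^3 + 92*b^2 + 146*b - 136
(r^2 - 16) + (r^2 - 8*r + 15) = 2*r^2 - 8*r - 1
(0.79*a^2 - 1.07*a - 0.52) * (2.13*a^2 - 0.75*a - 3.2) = 1.6827*a^4 - 2.8716*a^3 - 2.8331*a^2 + 3.814*a + 1.664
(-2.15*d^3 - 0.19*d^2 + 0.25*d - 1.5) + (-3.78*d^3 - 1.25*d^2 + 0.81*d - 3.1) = -5.93*d^3 - 1.44*d^2 + 1.06*d - 4.6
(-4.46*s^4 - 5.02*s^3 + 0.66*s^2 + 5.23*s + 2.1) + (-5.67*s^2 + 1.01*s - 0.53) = -4.46*s^4 - 5.02*s^3 - 5.01*s^2 + 6.24*s + 1.57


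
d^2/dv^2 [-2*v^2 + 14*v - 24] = -4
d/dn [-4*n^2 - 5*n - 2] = -8*n - 5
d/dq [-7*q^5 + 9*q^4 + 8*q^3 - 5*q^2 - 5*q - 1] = -35*q^4 + 36*q^3 + 24*q^2 - 10*q - 5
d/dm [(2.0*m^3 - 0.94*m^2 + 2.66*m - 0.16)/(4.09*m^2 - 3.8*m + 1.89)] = (8.18*m^4 - 15.2*m^3 + 4.0326*m^2 - 2.2444*m + 4.4194)/(16.7281*m^4 - 31.084*m^3 + 29.9002*m^2 - 14.364*m + 3.5721)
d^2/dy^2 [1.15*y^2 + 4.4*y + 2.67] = 2.30000000000000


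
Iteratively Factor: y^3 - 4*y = (y - 2)*(y^2 + 2*y) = y*(y - 2)*(y + 2)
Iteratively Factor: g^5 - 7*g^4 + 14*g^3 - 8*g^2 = (g)*(g^4 - 7*g^3 + 14*g^2 - 8*g) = g^2*(g^3 - 7*g^2 + 14*g - 8) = g^2*(g - 4)*(g^2 - 3*g + 2) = g^2*(g - 4)*(g - 1)*(g - 2)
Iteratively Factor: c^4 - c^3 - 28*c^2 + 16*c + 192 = (c + 4)*(c^3 - 5*c^2 - 8*c + 48) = (c - 4)*(c + 4)*(c^2 - c - 12) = (c - 4)*(c + 3)*(c + 4)*(c - 4)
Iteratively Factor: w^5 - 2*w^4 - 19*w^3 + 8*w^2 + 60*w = (w + 3)*(w^4 - 5*w^3 - 4*w^2 + 20*w) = (w - 2)*(w + 3)*(w^3 - 3*w^2 - 10*w) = (w - 2)*(w + 2)*(w + 3)*(w^2 - 5*w) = w*(w - 2)*(w + 2)*(w + 3)*(w - 5)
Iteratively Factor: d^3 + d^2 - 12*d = (d - 3)*(d^2 + 4*d) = (d - 3)*(d + 4)*(d)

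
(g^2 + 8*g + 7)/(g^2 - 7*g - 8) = (g + 7)/(g - 8)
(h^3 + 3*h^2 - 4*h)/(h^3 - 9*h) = (h^2 + 3*h - 4)/(h^2 - 9)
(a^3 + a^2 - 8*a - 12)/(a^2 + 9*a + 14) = (a^2 - a - 6)/(a + 7)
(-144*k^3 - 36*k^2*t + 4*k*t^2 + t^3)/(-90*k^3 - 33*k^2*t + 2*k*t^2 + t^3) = (24*k^2 + 10*k*t + t^2)/(15*k^2 + 8*k*t + t^2)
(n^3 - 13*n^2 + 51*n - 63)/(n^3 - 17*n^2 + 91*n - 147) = (n - 3)/(n - 7)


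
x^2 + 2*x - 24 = (x - 4)*(x + 6)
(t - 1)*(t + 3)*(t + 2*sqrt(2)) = t^3 + 2*t^2 + 2*sqrt(2)*t^2 - 3*t + 4*sqrt(2)*t - 6*sqrt(2)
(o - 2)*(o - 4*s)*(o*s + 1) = o^3*s - 4*o^2*s^2 - 2*o^2*s + o^2 + 8*o*s^2 - 4*o*s - 2*o + 8*s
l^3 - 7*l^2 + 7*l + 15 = (l - 5)*(l - 3)*(l + 1)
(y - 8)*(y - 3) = y^2 - 11*y + 24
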